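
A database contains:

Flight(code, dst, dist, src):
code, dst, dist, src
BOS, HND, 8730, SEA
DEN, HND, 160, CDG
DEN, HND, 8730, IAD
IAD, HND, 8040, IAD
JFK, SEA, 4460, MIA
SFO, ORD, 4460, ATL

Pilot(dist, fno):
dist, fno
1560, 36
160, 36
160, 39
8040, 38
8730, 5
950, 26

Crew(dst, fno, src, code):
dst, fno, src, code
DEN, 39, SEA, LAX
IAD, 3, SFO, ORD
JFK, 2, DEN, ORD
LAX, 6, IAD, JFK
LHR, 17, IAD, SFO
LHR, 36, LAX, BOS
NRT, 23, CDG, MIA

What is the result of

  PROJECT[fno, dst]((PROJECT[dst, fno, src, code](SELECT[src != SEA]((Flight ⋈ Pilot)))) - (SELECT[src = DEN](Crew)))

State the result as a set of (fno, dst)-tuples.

Natural join on dist: {(BOS, HND, 8730, SEA, 5), (DEN, HND, 160, CDG, 36), (DEN, HND, 160, CDG, 39), (DEN, HND, 8730, IAD, 5), (IAD, HND, 8040, IAD, 38)}
Apply σ_{src != SEA}; surviving tuples: {(DEN, HND, 160, CDG, 36), (DEN, HND, 160, CDG, 39), (DEN, HND, 8730, IAD, 5), (IAD, HND, 8040, IAD, 38)}
Projecting to dst, fno, src, code: {(HND, 36, CDG, DEN), (HND, 38, IAD, IAD), (HND, 39, CDG, DEN), (HND, 5, IAD, DEN)}
Apply σ_{src = DEN}; surviving tuples: {(JFK, 2, DEN, ORD)}
Set difference of the two operands is {(HND, 36, CDG, DEN), (HND, 38, IAD, IAD), (HND, 39, CDG, DEN), (HND, 5, IAD, DEN)}.
Projecting to fno, dst: {(36, HND), (38, HND), (39, HND), (5, HND)}

{(36, HND), (38, HND), (39, HND), (5, HND)}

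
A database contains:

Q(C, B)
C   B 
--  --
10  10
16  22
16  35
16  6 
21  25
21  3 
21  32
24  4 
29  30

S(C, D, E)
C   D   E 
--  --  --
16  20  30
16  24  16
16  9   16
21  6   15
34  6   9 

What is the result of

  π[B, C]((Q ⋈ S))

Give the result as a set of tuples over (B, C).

{(22, 16), (25, 21), (3, 21), (32, 21), (35, 16), (6, 16)}

Q ⋈ S (natural join on C): {(16, 22, 20, 30), (16, 22, 24, 16), (16, 22, 9, 16), (16, 35, 20, 30), (16, 35, 24, 16), (16, 35, 9, 16), (16, 6, 20, 30), (16, 6, 24, 16), (16, 6, 9, 16), (21, 25, 6, 15), (21, 3, 6, 15), (21, 32, 6, 15)}
Keep only column(s) B, C (6 duplicate(s) eliminated): {(22, 16), (25, 21), (3, 21), (32, 21), (35, 16), (6, 16)}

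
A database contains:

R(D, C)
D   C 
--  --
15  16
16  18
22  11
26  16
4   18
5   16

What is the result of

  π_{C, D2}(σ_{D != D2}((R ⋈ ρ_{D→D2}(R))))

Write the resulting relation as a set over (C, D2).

ρ[D→D2]: schema becomes (D2, C); tuples unchanged.
Joining R and ρ_{D→D2}(R) on C yields {(15, 16, 15), (15, 16, 26), (15, 16, 5), (16, 18, 16), (16, 18, 4), (22, 11, 22), (26, 16, 15), (26, 16, 26), (26, 16, 5), (4, 18, 16), (4, 18, 4), (5, 16, 15), (5, 16, 26), (5, 16, 5)}.
Apply σ_{D != D2}; surviving tuples: {(15, 16, 26), (15, 16, 5), (16, 18, 4), (26, 16, 15), (26, 16, 5), (4, 18, 16), (5, 16, 15), (5, 16, 26)}
π_{C, D2} gives {(16, 15), (16, 26), (16, 5), (18, 16), (18, 4)} (3 duplicate(s) eliminated).

{(16, 15), (16, 26), (16, 5), (18, 16), (18, 4)}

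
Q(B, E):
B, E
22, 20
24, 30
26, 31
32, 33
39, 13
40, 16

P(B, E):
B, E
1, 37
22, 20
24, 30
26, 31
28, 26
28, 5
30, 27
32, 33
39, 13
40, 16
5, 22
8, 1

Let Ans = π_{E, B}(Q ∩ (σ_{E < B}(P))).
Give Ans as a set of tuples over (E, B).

{(13, 39), (16, 40), (20, 22)}

Selection E < B: {(22, 20), (28, 26), (28, 5), (30, 27), (39, 13), (40, 16), (8, 1)}
Intersection: {(22, 20), (24, 30), (26, 31), (32, 33), (39, 13), (40, 16)} with {(22, 20), (28, 26), (28, 5), (30, 27), (39, 13), (40, 16), (8, 1)} → {(22, 20), (39, 13), (40, 16)}
π[E, B]: project onto (E, B) → {(13, 39), (16, 40), (20, 22)}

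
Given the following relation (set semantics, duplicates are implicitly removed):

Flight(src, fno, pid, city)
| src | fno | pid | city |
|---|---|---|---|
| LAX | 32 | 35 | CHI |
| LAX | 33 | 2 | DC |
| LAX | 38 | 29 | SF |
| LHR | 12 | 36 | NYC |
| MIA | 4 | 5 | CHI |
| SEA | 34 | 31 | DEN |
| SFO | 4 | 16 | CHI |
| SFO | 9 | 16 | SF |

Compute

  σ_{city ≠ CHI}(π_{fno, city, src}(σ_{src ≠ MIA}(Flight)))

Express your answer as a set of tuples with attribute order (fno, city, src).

{(12, NYC, LHR), (33, DC, LAX), (34, DEN, SEA), (38, SF, LAX), (9, SF, SFO)}

Selection src ≠ MIA: {(LAX, 32, 35, CHI), (LAX, 33, 2, DC), (LAX, 38, 29, SF), (LHR, 12, 36, NYC), (SEA, 34, 31, DEN), (SFO, 4, 16, CHI), (SFO, 9, 16, SF)}
Projecting to fno, city, src: {(12, NYC, LHR), (32, CHI, LAX), (33, DC, LAX), (34, DEN, SEA), (38, SF, LAX), (4, CHI, SFO), (9, SF, SFO)}
Selection city ≠ CHI: {(12, NYC, LHR), (33, DC, LAX), (34, DEN, SEA), (38, SF, LAX), (9, SF, SFO)}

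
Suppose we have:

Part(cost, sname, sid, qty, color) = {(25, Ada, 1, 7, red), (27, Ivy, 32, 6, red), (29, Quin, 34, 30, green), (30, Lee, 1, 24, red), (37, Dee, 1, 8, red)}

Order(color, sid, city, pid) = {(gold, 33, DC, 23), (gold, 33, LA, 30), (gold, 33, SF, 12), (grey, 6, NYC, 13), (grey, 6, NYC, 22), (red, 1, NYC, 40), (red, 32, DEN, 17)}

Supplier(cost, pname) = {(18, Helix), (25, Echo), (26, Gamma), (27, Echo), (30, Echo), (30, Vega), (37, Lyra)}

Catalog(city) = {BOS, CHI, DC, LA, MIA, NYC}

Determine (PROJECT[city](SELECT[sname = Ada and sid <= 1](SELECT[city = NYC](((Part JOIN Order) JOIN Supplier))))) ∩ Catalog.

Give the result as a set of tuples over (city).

Part ⋈ Order (natural join on sid, color): {(25, Ada, 1, 7, red, NYC, 40), (27, Ivy, 32, 6, red, DEN, 17), (30, Lee, 1, 24, red, NYC, 40), (37, Dee, 1, 8, red, NYC, 40)}
(Part JOIN Order) ⋈ Supplier (natural join on cost): {(25, Ada, 1, 7, red, NYC, 40, Echo), (27, Ivy, 32, 6, red, DEN, 17, Echo), (30, Lee, 1, 24, red, NYC, 40, Echo), (30, Lee, 1, 24, red, NYC, 40, Vega), (37, Dee, 1, 8, red, NYC, 40, Lyra)}
Filtering on city = NYC leaves {(25, Ada, 1, 7, red, NYC, 40, Echo), (30, Lee, 1, 24, red, NYC, 40, Echo), (30, Lee, 1, 24, red, NYC, 40, Vega), (37, Dee, 1, 8, red, NYC, 40, Lyra)}.
Filtering on sname = Ada and sid <= 1 leaves {(25, Ada, 1, 7, red, NYC, 40, Echo)}.
Projecting to city: {NYC}
Set intersection of the two operands is {NYC}.

{NYC}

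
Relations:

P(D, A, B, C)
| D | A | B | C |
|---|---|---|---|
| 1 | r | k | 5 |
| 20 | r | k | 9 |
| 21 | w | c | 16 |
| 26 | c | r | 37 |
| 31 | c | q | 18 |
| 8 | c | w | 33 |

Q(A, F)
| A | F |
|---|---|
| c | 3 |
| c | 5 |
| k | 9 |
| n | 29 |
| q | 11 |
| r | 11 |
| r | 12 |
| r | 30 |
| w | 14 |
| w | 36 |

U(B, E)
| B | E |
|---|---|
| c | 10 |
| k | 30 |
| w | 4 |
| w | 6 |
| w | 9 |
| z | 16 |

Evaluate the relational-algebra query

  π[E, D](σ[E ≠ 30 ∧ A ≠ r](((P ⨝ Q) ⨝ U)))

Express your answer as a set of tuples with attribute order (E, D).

{(10, 21), (4, 8), (6, 8), (9, 8)}

Natural join on A: {(1, r, k, 5, 11), (1, r, k, 5, 12), (1, r, k, 5, 30), (20, r, k, 9, 11), (20, r, k, 9, 12), (20, r, k, 9, 30), (21, w, c, 16, 14), (21, w, c, 16, 36), (26, c, r, 37, 3), (26, c, r, 37, 5), (31, c, q, 18, 3), (31, c, q, 18, 5), (8, c, w, 33, 3), (8, c, w, 33, 5)}
Natural join on B: {(1, r, k, 5, 11, 30), (1, r, k, 5, 12, 30), (1, r, k, 5, 30, 30), (20, r, k, 9, 11, 30), (20, r, k, 9, 12, 30), (20, r, k, 9, 30, 30), (21, w, c, 16, 14, 10), (21, w, c, 16, 36, 10), (8, c, w, 33, 3, 4), (8, c, w, 33, 3, 6), (8, c, w, 33, 3, 9), (8, c, w, 33, 5, 4), (8, c, w, 33, 5, 6), (8, c, w, 33, 5, 9)}
Apply σ_{E ≠ 30 ∧ A ≠ r}; surviving tuples: {(21, w, c, 16, 14, 10), (21, w, c, 16, 36, 10), (8, c, w, 33, 3, 4), (8, c, w, 33, 3, 6), (8, c, w, 33, 3, 9), (8, c, w, 33, 5, 4), (8, c, w, 33, 5, 6), (8, c, w, 33, 5, 9)}
π_{E, D} gives {(10, 21), (4, 8), (6, 8), (9, 8)} (4 duplicate(s) eliminated).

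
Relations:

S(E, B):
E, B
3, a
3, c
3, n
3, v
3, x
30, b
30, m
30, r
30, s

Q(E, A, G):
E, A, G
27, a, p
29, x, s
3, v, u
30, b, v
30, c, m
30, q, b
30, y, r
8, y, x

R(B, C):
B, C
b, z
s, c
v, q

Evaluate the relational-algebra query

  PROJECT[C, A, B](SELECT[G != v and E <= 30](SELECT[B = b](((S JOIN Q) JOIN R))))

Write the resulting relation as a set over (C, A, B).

{(z, c, b), (z, q, b), (z, y, b)}

S ⋈ Q (natural join on E): {(3, a, v, u), (3, c, v, u), (3, n, v, u), (3, v, v, u), (3, x, v, u), (30, b, b, v), (30, b, c, m), (30, b, q, b), (30, b, y, r), (30, m, b, v), (30, m, c, m), (30, m, q, b), (30, m, y, r), (30, r, b, v), (30, r, c, m), (30, r, q, b), (30, r, y, r), (30, s, b, v), (30, s, c, m), (30, s, q, b), (30, s, y, r)}
(S JOIN Q) ⋈ R (natural join on B): {(3, v, v, u, q), (30, b, b, v, z), (30, b, c, m, z), (30, b, q, b, z), (30, b, y, r, z), (30, s, b, v, c), (30, s, c, m, c), (30, s, q, b, c), (30, s, y, r, c)}
Filtering on B = b leaves {(30, b, b, v, z), (30, b, c, m, z), (30, b, q, b, z), (30, b, y, r, z)}.
Filtering on G != v and E <= 30 leaves {(30, b, c, m, z), (30, b, q, b, z), (30, b, y, r, z)}.
Keep only column(s) C, A, B: {(z, c, b), (z, q, b), (z, y, b)}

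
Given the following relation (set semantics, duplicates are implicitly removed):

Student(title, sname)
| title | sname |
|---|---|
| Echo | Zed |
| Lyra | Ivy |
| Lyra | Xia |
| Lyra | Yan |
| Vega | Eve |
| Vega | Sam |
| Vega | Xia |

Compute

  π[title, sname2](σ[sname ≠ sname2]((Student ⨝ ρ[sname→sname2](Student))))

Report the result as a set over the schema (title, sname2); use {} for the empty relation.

ρ[sname→sname2]: schema becomes (title, sname2); tuples unchanged.
Joining Student and ρ[sname→sname2](Student) on title yields {(Echo, Zed, Zed), (Lyra, Ivy, Ivy), (Lyra, Ivy, Xia), (Lyra, Ivy, Yan), (Lyra, Xia, Ivy), (Lyra, Xia, Xia), (Lyra, Xia, Yan), (Lyra, Yan, Ivy), (Lyra, Yan, Xia), (Lyra, Yan, Yan), (Vega, Eve, Eve), (Vega, Eve, Sam), (Vega, Eve, Xia), (Vega, Sam, Eve), (Vega, Sam, Sam), (Vega, Sam, Xia), (Vega, Xia, Eve), (Vega, Xia, Sam), (Vega, Xia, Xia)}.
Apply σ_{sname ≠ sname2}; surviving tuples: {(Lyra, Ivy, Xia), (Lyra, Ivy, Yan), (Lyra, Xia, Ivy), (Lyra, Xia, Yan), (Lyra, Yan, Ivy), (Lyra, Yan, Xia), (Vega, Eve, Sam), (Vega, Eve, Xia), (Vega, Sam, Eve), (Vega, Sam, Xia), (Vega, Xia, Eve), (Vega, Xia, Sam)}
π[title, sname2]: project onto (title, sname2) (6 duplicate(s) eliminated) → {(Lyra, Ivy), (Lyra, Xia), (Lyra, Yan), (Vega, Eve), (Vega, Sam), (Vega, Xia)}

{(Lyra, Ivy), (Lyra, Xia), (Lyra, Yan), (Vega, Eve), (Vega, Sam), (Vega, Xia)}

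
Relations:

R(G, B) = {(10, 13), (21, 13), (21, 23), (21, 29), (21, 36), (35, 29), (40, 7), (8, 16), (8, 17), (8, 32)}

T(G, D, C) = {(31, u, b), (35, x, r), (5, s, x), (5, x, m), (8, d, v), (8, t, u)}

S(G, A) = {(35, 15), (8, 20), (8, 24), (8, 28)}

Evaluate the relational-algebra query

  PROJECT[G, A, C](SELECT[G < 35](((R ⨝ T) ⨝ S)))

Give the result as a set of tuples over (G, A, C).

R ⋈ T (natural join on G): {(35, 29, x, r), (8, 16, d, v), (8, 16, t, u), (8, 17, d, v), (8, 17, t, u), (8, 32, d, v), (8, 32, t, u)}
(R ⨝ T) ⋈ S (natural join on G): {(35, 29, x, r, 15), (8, 16, d, v, 20), (8, 16, d, v, 24), (8, 16, d, v, 28), (8, 16, t, u, 20), (8, 16, t, u, 24), (8, 16, t, u, 28), (8, 17, d, v, 20), (8, 17, d, v, 24), (8, 17, d, v, 28), (8, 17, t, u, 20), (8, 17, t, u, 24), (8, 17, t, u, 28), (8, 32, d, v, 20), (8, 32, d, v, 24), (8, 32, d, v, 28), (8, 32, t, u, 20), (8, 32, t, u, 24), (8, 32, t, u, 28)}
Selection G < 35: {(8, 16, d, v, 20), (8, 16, d, v, 24), (8, 16, d, v, 28), (8, 16, t, u, 20), (8, 16, t, u, 24), (8, 16, t, u, 28), (8, 17, d, v, 20), (8, 17, d, v, 24), (8, 17, d, v, 28), (8, 17, t, u, 20), (8, 17, t, u, 24), (8, 17, t, u, 28), (8, 32, d, v, 20), (8, 32, d, v, 24), (8, 32, d, v, 28), (8, 32, t, u, 20), (8, 32, t, u, 24), (8, 32, t, u, 28)}
π[G, A, C]: project onto (G, A, C) (12 duplicate(s) eliminated) → {(8, 20, u), (8, 20, v), (8, 24, u), (8, 24, v), (8, 28, u), (8, 28, v)}

{(8, 20, u), (8, 20, v), (8, 24, u), (8, 24, v), (8, 28, u), (8, 28, v)}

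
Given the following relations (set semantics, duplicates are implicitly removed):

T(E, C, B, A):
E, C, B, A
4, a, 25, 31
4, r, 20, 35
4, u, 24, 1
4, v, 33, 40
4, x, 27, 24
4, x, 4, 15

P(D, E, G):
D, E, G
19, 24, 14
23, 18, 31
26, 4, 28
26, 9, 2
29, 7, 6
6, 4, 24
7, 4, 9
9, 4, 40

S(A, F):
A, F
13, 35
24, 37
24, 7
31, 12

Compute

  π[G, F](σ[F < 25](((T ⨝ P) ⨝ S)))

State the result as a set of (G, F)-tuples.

{(24, 12), (24, 7), (28, 12), (28, 7), (40, 12), (40, 7), (9, 12), (9, 7)}

Joining T and P on E yields {(4, a, 25, 31, 26, 28), (4, a, 25, 31, 6, 24), (4, a, 25, 31, 7, 9), (4, a, 25, 31, 9, 40), (4, r, 20, 35, 26, 28), (4, r, 20, 35, 6, 24), (4, r, 20, 35, 7, 9), (4, r, 20, 35, 9, 40), (4, u, 24, 1, 26, 28), (4, u, 24, 1, 6, 24), (4, u, 24, 1, 7, 9), (4, u, 24, 1, 9, 40), (4, v, 33, 40, 26, 28), (4, v, 33, 40, 6, 24), (4, v, 33, 40, 7, 9), (4, v, 33, 40, 9, 40), (4, x, 27, 24, 26, 28), (4, x, 27, 24, 6, 24), (4, x, 27, 24, 7, 9), (4, x, 27, 24, 9, 40), (4, x, 4, 15, 26, 28), (4, x, 4, 15, 6, 24), (4, x, 4, 15, 7, 9), (4, x, 4, 15, 9, 40)}.
Joining (T ⨝ P) and S on A yields {(4, a, 25, 31, 26, 28, 12), (4, a, 25, 31, 6, 24, 12), (4, a, 25, 31, 7, 9, 12), (4, a, 25, 31, 9, 40, 12), (4, x, 27, 24, 26, 28, 37), (4, x, 27, 24, 26, 28, 7), (4, x, 27, 24, 6, 24, 37), (4, x, 27, 24, 6, 24, 7), (4, x, 27, 24, 7, 9, 37), (4, x, 27, 24, 7, 9, 7), (4, x, 27, 24, 9, 40, 37), (4, x, 27, 24, 9, 40, 7)}.
Selection F < 25: {(4, a, 25, 31, 26, 28, 12), (4, a, 25, 31, 6, 24, 12), (4, a, 25, 31, 7, 9, 12), (4, a, 25, 31, 9, 40, 12), (4, x, 27, 24, 26, 28, 7), (4, x, 27, 24, 6, 24, 7), (4, x, 27, 24, 7, 9, 7), (4, x, 27, 24, 9, 40, 7)}
π[G, F]: project onto (G, F) → {(24, 12), (24, 7), (28, 12), (28, 7), (40, 12), (40, 7), (9, 12), (9, 7)}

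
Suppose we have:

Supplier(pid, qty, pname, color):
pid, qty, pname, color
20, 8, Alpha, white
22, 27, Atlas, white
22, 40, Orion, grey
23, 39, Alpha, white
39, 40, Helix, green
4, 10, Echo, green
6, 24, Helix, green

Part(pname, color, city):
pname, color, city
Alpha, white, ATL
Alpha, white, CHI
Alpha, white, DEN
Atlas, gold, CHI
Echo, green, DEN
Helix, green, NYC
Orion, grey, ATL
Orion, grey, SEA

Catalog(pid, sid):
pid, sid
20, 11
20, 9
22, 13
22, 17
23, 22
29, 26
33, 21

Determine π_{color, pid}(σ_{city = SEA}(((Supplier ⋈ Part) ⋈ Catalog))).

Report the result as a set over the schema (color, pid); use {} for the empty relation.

Supplier ⋈ Part (natural join on pname, color): {(20, 8, Alpha, white, ATL), (20, 8, Alpha, white, CHI), (20, 8, Alpha, white, DEN), (22, 40, Orion, grey, ATL), (22, 40, Orion, grey, SEA), (23, 39, Alpha, white, ATL), (23, 39, Alpha, white, CHI), (23, 39, Alpha, white, DEN), (39, 40, Helix, green, NYC), (4, 10, Echo, green, DEN), (6, 24, Helix, green, NYC)}
(Supplier ⋈ Part) ⋈ Catalog (natural join on pid): {(20, 8, Alpha, white, ATL, 11), (20, 8, Alpha, white, ATL, 9), (20, 8, Alpha, white, CHI, 11), (20, 8, Alpha, white, CHI, 9), (20, 8, Alpha, white, DEN, 11), (20, 8, Alpha, white, DEN, 9), (22, 40, Orion, grey, ATL, 13), (22, 40, Orion, grey, ATL, 17), (22, 40, Orion, grey, SEA, 13), (22, 40, Orion, grey, SEA, 17), (23, 39, Alpha, white, ATL, 22), (23, 39, Alpha, white, CHI, 22), (23, 39, Alpha, white, DEN, 22)}
σ[city = SEA]: keep tuples satisfying city = SEA → {(22, 40, Orion, grey, SEA, 13), (22, 40, Orion, grey, SEA, 17)}
Keep only column(s) color, pid (1 duplicate(s) eliminated): {(grey, 22)}

{(grey, 22)}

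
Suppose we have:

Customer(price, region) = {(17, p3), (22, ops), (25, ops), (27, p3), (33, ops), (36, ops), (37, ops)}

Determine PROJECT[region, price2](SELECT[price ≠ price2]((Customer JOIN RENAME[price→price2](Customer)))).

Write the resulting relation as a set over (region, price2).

{(ops, 22), (ops, 25), (ops, 33), (ops, 36), (ops, 37), (p3, 17), (p3, 27)}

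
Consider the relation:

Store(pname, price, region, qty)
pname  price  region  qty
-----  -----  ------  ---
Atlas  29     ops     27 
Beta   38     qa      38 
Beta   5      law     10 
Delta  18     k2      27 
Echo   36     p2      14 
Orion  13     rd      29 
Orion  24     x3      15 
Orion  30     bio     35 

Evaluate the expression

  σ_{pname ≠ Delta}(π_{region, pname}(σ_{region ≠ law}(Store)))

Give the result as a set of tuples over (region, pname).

{(bio, Orion), (ops, Atlas), (p2, Echo), (qa, Beta), (rd, Orion), (x3, Orion)}

Filtering on region ≠ law leaves {(Atlas, 29, ops, 27), (Beta, 38, qa, 38), (Delta, 18, k2, 27), (Echo, 36, p2, 14), (Orion, 13, rd, 29), (Orion, 24, x3, 15), (Orion, 30, bio, 35)}.
π_{region, pname} gives {(bio, Orion), (k2, Delta), (ops, Atlas), (p2, Echo), (qa, Beta), (rd, Orion), (x3, Orion)}.
Filtering on pname ≠ Delta leaves {(bio, Orion), (ops, Atlas), (p2, Echo), (qa, Beta), (rd, Orion), (x3, Orion)}.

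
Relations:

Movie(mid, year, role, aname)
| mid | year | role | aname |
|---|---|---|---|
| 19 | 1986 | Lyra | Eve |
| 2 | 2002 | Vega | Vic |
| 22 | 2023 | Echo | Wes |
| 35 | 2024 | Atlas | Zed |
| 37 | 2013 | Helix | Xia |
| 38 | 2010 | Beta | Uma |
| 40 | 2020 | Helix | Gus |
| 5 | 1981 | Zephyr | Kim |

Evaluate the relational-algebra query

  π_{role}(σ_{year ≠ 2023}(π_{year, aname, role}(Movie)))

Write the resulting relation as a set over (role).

{Atlas, Beta, Helix, Lyra, Vega, Zephyr}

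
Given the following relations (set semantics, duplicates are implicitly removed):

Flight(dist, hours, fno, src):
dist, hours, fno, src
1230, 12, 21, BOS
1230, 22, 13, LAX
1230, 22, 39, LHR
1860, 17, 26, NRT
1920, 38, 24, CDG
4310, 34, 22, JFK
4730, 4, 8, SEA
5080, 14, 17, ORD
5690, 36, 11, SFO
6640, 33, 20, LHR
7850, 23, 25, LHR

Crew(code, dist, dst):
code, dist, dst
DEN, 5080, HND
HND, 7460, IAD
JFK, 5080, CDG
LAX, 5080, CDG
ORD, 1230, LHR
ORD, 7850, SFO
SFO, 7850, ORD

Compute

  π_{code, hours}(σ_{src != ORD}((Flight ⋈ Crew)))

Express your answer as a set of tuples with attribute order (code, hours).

{(ORD, 12), (ORD, 22), (ORD, 23), (SFO, 23)}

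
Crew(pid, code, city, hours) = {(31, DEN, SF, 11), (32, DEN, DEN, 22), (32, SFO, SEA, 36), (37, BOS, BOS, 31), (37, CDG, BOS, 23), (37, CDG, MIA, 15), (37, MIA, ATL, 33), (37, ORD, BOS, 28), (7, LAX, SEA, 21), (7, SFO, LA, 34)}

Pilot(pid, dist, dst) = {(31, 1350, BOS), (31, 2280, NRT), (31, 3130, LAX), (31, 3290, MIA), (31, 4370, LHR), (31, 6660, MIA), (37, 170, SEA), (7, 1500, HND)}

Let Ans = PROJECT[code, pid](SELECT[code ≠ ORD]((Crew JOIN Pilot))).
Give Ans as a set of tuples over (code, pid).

Crew ⋈ Pilot (natural join on pid): {(31, DEN, SF, 11, 1350, BOS), (31, DEN, SF, 11, 2280, NRT), (31, DEN, SF, 11, 3130, LAX), (31, DEN, SF, 11, 3290, MIA), (31, DEN, SF, 11, 4370, LHR), (31, DEN, SF, 11, 6660, MIA), (37, BOS, BOS, 31, 170, SEA), (37, CDG, BOS, 23, 170, SEA), (37, CDG, MIA, 15, 170, SEA), (37, MIA, ATL, 33, 170, SEA), (37, ORD, BOS, 28, 170, SEA), (7, LAX, SEA, 21, 1500, HND), (7, SFO, LA, 34, 1500, HND)}
Filtering on code ≠ ORD leaves {(31, DEN, SF, 11, 1350, BOS), (31, DEN, SF, 11, 2280, NRT), (31, DEN, SF, 11, 3130, LAX), (31, DEN, SF, 11, 3290, MIA), (31, DEN, SF, 11, 4370, LHR), (31, DEN, SF, 11, 6660, MIA), (37, BOS, BOS, 31, 170, SEA), (37, CDG, BOS, 23, 170, SEA), (37, CDG, MIA, 15, 170, SEA), (37, MIA, ATL, 33, 170, SEA), (7, LAX, SEA, 21, 1500, HND), (7, SFO, LA, 34, 1500, HND)}.
Projecting to code, pid (6 duplicate(s) eliminated): {(BOS, 37), (CDG, 37), (DEN, 31), (LAX, 7), (MIA, 37), (SFO, 7)}

{(BOS, 37), (CDG, 37), (DEN, 31), (LAX, 7), (MIA, 37), (SFO, 7)}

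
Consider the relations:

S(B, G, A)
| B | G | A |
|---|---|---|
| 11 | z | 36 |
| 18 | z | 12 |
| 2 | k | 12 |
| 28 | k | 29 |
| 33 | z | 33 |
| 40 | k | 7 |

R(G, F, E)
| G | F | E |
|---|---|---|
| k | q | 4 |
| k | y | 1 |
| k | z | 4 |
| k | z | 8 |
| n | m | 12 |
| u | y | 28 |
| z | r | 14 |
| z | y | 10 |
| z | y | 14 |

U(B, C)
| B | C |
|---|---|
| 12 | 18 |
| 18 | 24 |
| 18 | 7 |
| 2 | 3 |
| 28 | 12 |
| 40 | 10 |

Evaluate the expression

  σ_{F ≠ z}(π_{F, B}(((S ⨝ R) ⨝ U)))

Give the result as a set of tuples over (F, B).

{(q, 2), (q, 28), (q, 40), (r, 18), (y, 18), (y, 2), (y, 28), (y, 40)}

Joining S and R on G yields {(11, z, 36, r, 14), (11, z, 36, y, 10), (11, z, 36, y, 14), (18, z, 12, r, 14), (18, z, 12, y, 10), (18, z, 12, y, 14), (2, k, 12, q, 4), (2, k, 12, y, 1), (2, k, 12, z, 4), (2, k, 12, z, 8), (28, k, 29, q, 4), (28, k, 29, y, 1), (28, k, 29, z, 4), (28, k, 29, z, 8), (33, z, 33, r, 14), (33, z, 33, y, 10), (33, z, 33, y, 14), (40, k, 7, q, 4), (40, k, 7, y, 1), (40, k, 7, z, 4), (40, k, 7, z, 8)}.
Joining (S ⨝ R) and U on B yields {(18, z, 12, r, 14, 24), (18, z, 12, r, 14, 7), (18, z, 12, y, 10, 24), (18, z, 12, y, 10, 7), (18, z, 12, y, 14, 24), (18, z, 12, y, 14, 7), (2, k, 12, q, 4, 3), (2, k, 12, y, 1, 3), (2, k, 12, z, 4, 3), (2, k, 12, z, 8, 3), (28, k, 29, q, 4, 12), (28, k, 29, y, 1, 12), (28, k, 29, z, 4, 12), (28, k, 29, z, 8, 12), (40, k, 7, q, 4, 10), (40, k, 7, y, 1, 10), (40, k, 7, z, 4, 10), (40, k, 7, z, 8, 10)}.
Keep only column(s) F, B (7 duplicate(s) eliminated): {(q, 2), (q, 28), (q, 40), (r, 18), (y, 18), (y, 2), (y, 28), (y, 40), (z, 2), (z, 28), (z, 40)}
Apply σ_{F ≠ z}; surviving tuples: {(q, 2), (q, 28), (q, 40), (r, 18), (y, 18), (y, 2), (y, 28), (y, 40)}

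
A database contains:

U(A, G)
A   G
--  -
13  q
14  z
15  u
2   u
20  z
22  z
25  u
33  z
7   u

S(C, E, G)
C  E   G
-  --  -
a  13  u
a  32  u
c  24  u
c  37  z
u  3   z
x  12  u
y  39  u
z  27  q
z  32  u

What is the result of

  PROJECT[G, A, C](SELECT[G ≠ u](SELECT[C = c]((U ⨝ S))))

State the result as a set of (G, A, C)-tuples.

U ⋈ S (natural join on G): {(13, q, z, 27), (14, z, c, 37), (14, z, u, 3), (15, u, a, 13), (15, u, a, 32), (15, u, c, 24), (15, u, x, 12), (15, u, y, 39), (15, u, z, 32), (2, u, a, 13), (2, u, a, 32), (2, u, c, 24), (2, u, x, 12), (2, u, y, 39), (2, u, z, 32), (20, z, c, 37), (20, z, u, 3), (22, z, c, 37), (22, z, u, 3), (25, u, a, 13), (25, u, a, 32), (25, u, c, 24), (25, u, x, 12), (25, u, y, 39), (25, u, z, 32), (33, z, c, 37), (33, z, u, 3), (7, u, a, 13), (7, u, a, 32), (7, u, c, 24), (7, u, x, 12), (7, u, y, 39), (7, u, z, 32)}
Filtering on C = c leaves {(14, z, c, 37), (15, u, c, 24), (2, u, c, 24), (20, z, c, 37), (22, z, c, 37), (25, u, c, 24), (33, z, c, 37), (7, u, c, 24)}.
Filtering on G ≠ u leaves {(14, z, c, 37), (20, z, c, 37), (22, z, c, 37), (33, z, c, 37)}.
π[G, A, C]: project onto (G, A, C) → {(z, 14, c), (z, 20, c), (z, 22, c), (z, 33, c)}

{(z, 14, c), (z, 20, c), (z, 22, c), (z, 33, c)}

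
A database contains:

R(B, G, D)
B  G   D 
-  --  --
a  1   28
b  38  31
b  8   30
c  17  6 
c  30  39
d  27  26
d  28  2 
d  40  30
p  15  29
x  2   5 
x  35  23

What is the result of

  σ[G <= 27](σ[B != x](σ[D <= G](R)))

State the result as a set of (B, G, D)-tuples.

{(c, 17, 6), (d, 27, 26)}

Apply σ_{D <= G}; surviving tuples: {(b, 38, 31), (c, 17, 6), (d, 27, 26), (d, 28, 2), (d, 40, 30), (x, 35, 23)}
Apply σ_{B != x}; surviving tuples: {(b, 38, 31), (c, 17, 6), (d, 27, 26), (d, 28, 2), (d, 40, 30)}
Apply σ_{G <= 27}; surviving tuples: {(c, 17, 6), (d, 27, 26)}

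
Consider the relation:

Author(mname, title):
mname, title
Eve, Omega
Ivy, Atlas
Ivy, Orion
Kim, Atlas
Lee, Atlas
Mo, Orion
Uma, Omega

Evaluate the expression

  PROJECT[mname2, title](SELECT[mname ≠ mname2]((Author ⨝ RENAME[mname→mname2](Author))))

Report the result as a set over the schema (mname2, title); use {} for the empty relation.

{(Eve, Omega), (Ivy, Atlas), (Ivy, Orion), (Kim, Atlas), (Lee, Atlas), (Mo, Orion), (Uma, Omega)}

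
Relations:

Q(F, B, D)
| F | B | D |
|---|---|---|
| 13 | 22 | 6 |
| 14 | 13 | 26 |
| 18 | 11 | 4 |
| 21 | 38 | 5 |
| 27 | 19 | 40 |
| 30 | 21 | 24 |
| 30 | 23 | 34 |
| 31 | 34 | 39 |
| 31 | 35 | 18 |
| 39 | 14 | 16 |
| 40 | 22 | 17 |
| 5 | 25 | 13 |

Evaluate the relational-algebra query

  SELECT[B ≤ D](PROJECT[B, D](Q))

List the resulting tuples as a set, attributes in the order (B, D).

{(13, 26), (14, 16), (19, 40), (21, 24), (23, 34), (34, 39)}

Keep only column(s) B, D: {(11, 4), (13, 26), (14, 16), (19, 40), (21, 24), (22, 17), (22, 6), (23, 34), (25, 13), (34, 39), (35, 18), (38, 5)}
σ[B ≤ D]: keep tuples satisfying B ≤ D → {(13, 26), (14, 16), (19, 40), (21, 24), (23, 34), (34, 39)}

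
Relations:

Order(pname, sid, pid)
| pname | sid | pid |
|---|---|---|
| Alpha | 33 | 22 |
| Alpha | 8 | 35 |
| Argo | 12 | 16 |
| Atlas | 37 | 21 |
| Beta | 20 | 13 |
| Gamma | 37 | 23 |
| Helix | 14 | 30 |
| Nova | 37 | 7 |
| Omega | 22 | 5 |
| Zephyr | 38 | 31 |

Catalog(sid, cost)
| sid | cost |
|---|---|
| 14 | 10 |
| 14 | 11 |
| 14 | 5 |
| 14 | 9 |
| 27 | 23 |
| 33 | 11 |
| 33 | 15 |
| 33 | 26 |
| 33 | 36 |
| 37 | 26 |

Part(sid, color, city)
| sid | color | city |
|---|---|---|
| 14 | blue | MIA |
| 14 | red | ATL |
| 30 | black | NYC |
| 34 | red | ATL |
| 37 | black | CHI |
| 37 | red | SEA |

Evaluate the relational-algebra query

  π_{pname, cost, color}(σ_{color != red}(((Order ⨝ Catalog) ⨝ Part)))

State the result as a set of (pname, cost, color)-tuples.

{(Atlas, 26, black), (Gamma, 26, black), (Helix, 10, blue), (Helix, 11, blue), (Helix, 5, blue), (Helix, 9, blue), (Nova, 26, black)}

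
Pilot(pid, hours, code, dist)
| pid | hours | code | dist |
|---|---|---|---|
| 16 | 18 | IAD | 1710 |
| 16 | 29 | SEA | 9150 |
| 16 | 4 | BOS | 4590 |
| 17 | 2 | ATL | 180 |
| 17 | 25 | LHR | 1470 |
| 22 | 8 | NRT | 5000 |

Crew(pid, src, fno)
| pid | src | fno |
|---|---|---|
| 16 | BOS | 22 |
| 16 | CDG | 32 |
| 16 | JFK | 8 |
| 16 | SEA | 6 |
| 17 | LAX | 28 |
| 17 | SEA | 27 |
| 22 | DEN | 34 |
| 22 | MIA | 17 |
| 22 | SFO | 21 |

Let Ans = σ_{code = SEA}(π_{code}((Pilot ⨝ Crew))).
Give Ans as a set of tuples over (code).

Joining Pilot and Crew on pid yields {(16, 18, IAD, 1710, BOS, 22), (16, 18, IAD, 1710, CDG, 32), (16, 18, IAD, 1710, JFK, 8), (16, 18, IAD, 1710, SEA, 6), (16, 29, SEA, 9150, BOS, 22), (16, 29, SEA, 9150, CDG, 32), (16, 29, SEA, 9150, JFK, 8), (16, 29, SEA, 9150, SEA, 6), (16, 4, BOS, 4590, BOS, 22), (16, 4, BOS, 4590, CDG, 32), (16, 4, BOS, 4590, JFK, 8), (16, 4, BOS, 4590, SEA, 6), (17, 2, ATL, 180, LAX, 28), (17, 2, ATL, 180, SEA, 27), (17, 25, LHR, 1470, LAX, 28), (17, 25, LHR, 1470, SEA, 27), (22, 8, NRT, 5000, DEN, 34), (22, 8, NRT, 5000, MIA, 17), (22, 8, NRT, 5000, SFO, 21)}.
Keep only column(s) code (13 duplicate(s) eliminated): {ATL, BOS, IAD, LHR, NRT, SEA}
Selection code = SEA: {SEA}

{SEA}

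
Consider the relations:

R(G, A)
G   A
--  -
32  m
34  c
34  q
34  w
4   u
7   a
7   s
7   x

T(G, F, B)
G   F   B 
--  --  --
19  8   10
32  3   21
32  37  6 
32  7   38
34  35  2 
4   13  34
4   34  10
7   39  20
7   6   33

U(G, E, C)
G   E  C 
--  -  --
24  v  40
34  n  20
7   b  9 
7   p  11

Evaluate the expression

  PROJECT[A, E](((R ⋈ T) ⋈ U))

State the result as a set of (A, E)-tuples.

Joining R and T on G yields {(32, m, 3, 21), (32, m, 37, 6), (32, m, 7, 38), (34, c, 35, 2), (34, q, 35, 2), (34, w, 35, 2), (4, u, 13, 34), (4, u, 34, 10), (7, a, 39, 20), (7, a, 6, 33), (7, s, 39, 20), (7, s, 6, 33), (7, x, 39, 20), (7, x, 6, 33)}.
Joining (R ⋈ T) and U on G yields {(34, c, 35, 2, n, 20), (34, q, 35, 2, n, 20), (34, w, 35, 2, n, 20), (7, a, 39, 20, b, 9), (7, a, 39, 20, p, 11), (7, a, 6, 33, b, 9), (7, a, 6, 33, p, 11), (7, s, 39, 20, b, 9), (7, s, 39, 20, p, 11), (7, s, 6, 33, b, 9), (7, s, 6, 33, p, 11), (7, x, 39, 20, b, 9), (7, x, 39, 20, p, 11), (7, x, 6, 33, b, 9), (7, x, 6, 33, p, 11)}.
π[A, E]: project onto (A, E) (6 duplicate(s) eliminated) → {(a, b), (a, p), (c, n), (q, n), (s, b), (s, p), (w, n), (x, b), (x, p)}

{(a, b), (a, p), (c, n), (q, n), (s, b), (s, p), (w, n), (x, b), (x, p)}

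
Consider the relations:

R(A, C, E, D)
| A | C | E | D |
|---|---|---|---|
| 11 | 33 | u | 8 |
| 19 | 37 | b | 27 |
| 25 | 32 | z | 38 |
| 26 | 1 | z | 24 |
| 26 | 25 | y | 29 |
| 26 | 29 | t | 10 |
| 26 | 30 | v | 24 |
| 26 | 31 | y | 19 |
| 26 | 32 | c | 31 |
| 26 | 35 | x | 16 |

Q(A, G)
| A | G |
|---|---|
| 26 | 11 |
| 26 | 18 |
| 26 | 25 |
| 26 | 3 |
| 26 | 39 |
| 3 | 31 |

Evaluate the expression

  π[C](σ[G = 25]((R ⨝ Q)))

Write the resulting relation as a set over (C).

{1, 25, 29, 30, 31, 32, 35}

Joining R and Q on A yields {(26, 1, z, 24, 11), (26, 1, z, 24, 18), (26, 1, z, 24, 25), (26, 1, z, 24, 3), (26, 1, z, 24, 39), (26, 25, y, 29, 11), (26, 25, y, 29, 18), (26, 25, y, 29, 25), (26, 25, y, 29, 3), (26, 25, y, 29, 39), (26, 29, t, 10, 11), (26, 29, t, 10, 18), (26, 29, t, 10, 25), (26, 29, t, 10, 3), (26, 29, t, 10, 39), (26, 30, v, 24, 11), (26, 30, v, 24, 18), (26, 30, v, 24, 25), (26, 30, v, 24, 3), (26, 30, v, 24, 39), (26, 31, y, 19, 11), (26, 31, y, 19, 18), (26, 31, y, 19, 25), (26, 31, y, 19, 3), (26, 31, y, 19, 39), (26, 32, c, 31, 11), (26, 32, c, 31, 18), (26, 32, c, 31, 25), (26, 32, c, 31, 3), (26, 32, c, 31, 39), (26, 35, x, 16, 11), (26, 35, x, 16, 18), (26, 35, x, 16, 25), (26, 35, x, 16, 3), (26, 35, x, 16, 39)}.
σ[G = 25]: keep tuples satisfying G = 25 → {(26, 1, z, 24, 25), (26, 25, y, 29, 25), (26, 29, t, 10, 25), (26, 30, v, 24, 25), (26, 31, y, 19, 25), (26, 32, c, 31, 25), (26, 35, x, 16, 25)}
Projecting to C: {1, 25, 29, 30, 31, 32, 35}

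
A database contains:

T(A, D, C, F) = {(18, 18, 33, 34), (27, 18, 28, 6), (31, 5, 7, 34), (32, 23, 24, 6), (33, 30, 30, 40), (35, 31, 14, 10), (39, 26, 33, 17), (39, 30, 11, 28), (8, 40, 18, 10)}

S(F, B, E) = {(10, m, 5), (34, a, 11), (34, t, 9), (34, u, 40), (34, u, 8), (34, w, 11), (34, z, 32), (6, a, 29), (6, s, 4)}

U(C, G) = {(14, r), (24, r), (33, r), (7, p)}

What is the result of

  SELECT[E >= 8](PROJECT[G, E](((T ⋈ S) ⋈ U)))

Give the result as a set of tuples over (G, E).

{(p, 11), (p, 32), (p, 40), (p, 8), (p, 9), (r, 11), (r, 29), (r, 32), (r, 40), (r, 8), (r, 9)}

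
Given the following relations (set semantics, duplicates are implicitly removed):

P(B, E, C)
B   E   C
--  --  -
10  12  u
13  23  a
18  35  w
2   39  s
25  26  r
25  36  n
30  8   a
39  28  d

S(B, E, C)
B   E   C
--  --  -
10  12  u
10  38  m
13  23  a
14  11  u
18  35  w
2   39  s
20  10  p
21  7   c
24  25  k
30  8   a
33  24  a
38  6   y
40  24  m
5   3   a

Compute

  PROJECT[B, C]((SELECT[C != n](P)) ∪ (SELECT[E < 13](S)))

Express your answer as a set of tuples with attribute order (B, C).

{(10, u), (13, a), (14, u), (18, w), (2, s), (20, p), (21, c), (25, r), (30, a), (38, y), (39, d), (5, a)}

Filtering on C != n leaves {(10, 12, u), (13, 23, a), (18, 35, w), (2, 39, s), (25, 26, r), (30, 8, a), (39, 28, d)}.
Filtering on E < 13 leaves {(10, 12, u), (14, 11, u), (20, 10, p), (21, 7, c), (30, 8, a), (38, 6, y), (5, 3, a)}.
Set union of the two operands is {(10, 12, u), (13, 23, a), (14, 11, u), (18, 35, w), (2, 39, s), (20, 10, p), (21, 7, c), (25, 26, r), (30, 8, a), (38, 6, y), (39, 28, d), (5, 3, a)}.
π_{B, C} gives {(10, u), (13, a), (14, u), (18, w), (2, s), (20, p), (21, c), (25, r), (30, a), (38, y), (39, d), (5, a)}.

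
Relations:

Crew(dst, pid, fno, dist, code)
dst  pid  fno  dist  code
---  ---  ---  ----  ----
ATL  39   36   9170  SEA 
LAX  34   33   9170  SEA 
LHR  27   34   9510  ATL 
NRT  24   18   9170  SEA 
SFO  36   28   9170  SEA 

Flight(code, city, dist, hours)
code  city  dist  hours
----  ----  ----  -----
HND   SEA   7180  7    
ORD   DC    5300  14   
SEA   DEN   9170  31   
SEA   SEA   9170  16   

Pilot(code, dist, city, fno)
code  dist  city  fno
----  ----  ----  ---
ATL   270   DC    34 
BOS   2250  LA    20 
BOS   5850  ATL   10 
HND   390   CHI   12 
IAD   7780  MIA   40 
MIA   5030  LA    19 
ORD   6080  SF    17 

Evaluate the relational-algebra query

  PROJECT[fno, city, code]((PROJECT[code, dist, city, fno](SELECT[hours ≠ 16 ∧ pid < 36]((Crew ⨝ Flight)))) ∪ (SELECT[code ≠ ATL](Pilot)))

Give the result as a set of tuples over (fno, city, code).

{(10, ATL, BOS), (12, CHI, HND), (17, SF, ORD), (18, DEN, SEA), (19, LA, MIA), (20, LA, BOS), (33, DEN, SEA), (40, MIA, IAD)}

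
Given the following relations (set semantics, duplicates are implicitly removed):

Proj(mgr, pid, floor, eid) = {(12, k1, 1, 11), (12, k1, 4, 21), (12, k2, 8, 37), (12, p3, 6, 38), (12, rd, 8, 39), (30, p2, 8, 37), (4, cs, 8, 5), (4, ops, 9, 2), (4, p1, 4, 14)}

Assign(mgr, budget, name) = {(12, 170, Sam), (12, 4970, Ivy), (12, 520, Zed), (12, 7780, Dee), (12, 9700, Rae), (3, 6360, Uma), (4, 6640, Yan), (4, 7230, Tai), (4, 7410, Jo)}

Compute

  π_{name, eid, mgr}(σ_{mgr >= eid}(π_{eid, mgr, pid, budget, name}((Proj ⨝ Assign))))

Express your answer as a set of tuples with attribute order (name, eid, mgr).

Natural join on mgr: {(12, k1, 1, 11, 170, Sam), (12, k1, 1, 11, 4970, Ivy), (12, k1, 1, 11, 520, Zed), (12, k1, 1, 11, 7780, Dee), (12, k1, 1, 11, 9700, Rae), (12, k1, 4, 21, 170, Sam), (12, k1, 4, 21, 4970, Ivy), (12, k1, 4, 21, 520, Zed), (12, k1, 4, 21, 7780, Dee), (12, k1, 4, 21, 9700, Rae), (12, k2, 8, 37, 170, Sam), (12, k2, 8, 37, 4970, Ivy), (12, k2, 8, 37, 520, Zed), (12, k2, 8, 37, 7780, Dee), (12, k2, 8, 37, 9700, Rae), (12, p3, 6, 38, 170, Sam), (12, p3, 6, 38, 4970, Ivy), (12, p3, 6, 38, 520, Zed), (12, p3, 6, 38, 7780, Dee), (12, p3, 6, 38, 9700, Rae), (12, rd, 8, 39, 170, Sam), (12, rd, 8, 39, 4970, Ivy), (12, rd, 8, 39, 520, Zed), (12, rd, 8, 39, 7780, Dee), (12, rd, 8, 39, 9700, Rae), (4, cs, 8, 5, 6640, Yan), (4, cs, 8, 5, 7230, Tai), (4, cs, 8, 5, 7410, Jo), (4, ops, 9, 2, 6640, Yan), (4, ops, 9, 2, 7230, Tai), (4, ops, 9, 2, 7410, Jo), (4, p1, 4, 14, 6640, Yan), (4, p1, 4, 14, 7230, Tai), (4, p1, 4, 14, 7410, Jo)}
Projecting to eid, mgr, pid, budget, name: {(11, 12, k1, 170, Sam), (11, 12, k1, 4970, Ivy), (11, 12, k1, 520, Zed), (11, 12, k1, 7780, Dee), (11, 12, k1, 9700, Rae), (14, 4, p1, 6640, Yan), (14, 4, p1, 7230, Tai), (14, 4, p1, 7410, Jo), (2, 4, ops, 6640, Yan), (2, 4, ops, 7230, Tai), (2, 4, ops, 7410, Jo), (21, 12, k1, 170, Sam), (21, 12, k1, 4970, Ivy), (21, 12, k1, 520, Zed), (21, 12, k1, 7780, Dee), (21, 12, k1, 9700, Rae), (37, 12, k2, 170, Sam), (37, 12, k2, 4970, Ivy), (37, 12, k2, 520, Zed), (37, 12, k2, 7780, Dee), (37, 12, k2, 9700, Rae), (38, 12, p3, 170, Sam), (38, 12, p3, 4970, Ivy), (38, 12, p3, 520, Zed), (38, 12, p3, 7780, Dee), (38, 12, p3, 9700, Rae), (39, 12, rd, 170, Sam), (39, 12, rd, 4970, Ivy), (39, 12, rd, 520, Zed), (39, 12, rd, 7780, Dee), (39, 12, rd, 9700, Rae), (5, 4, cs, 6640, Yan), (5, 4, cs, 7230, Tai), (5, 4, cs, 7410, Jo)}
Apply σ_{mgr >= eid}; surviving tuples: {(11, 12, k1, 170, Sam), (11, 12, k1, 4970, Ivy), (11, 12, k1, 520, Zed), (11, 12, k1, 7780, Dee), (11, 12, k1, 9700, Rae), (2, 4, ops, 6640, Yan), (2, 4, ops, 7230, Tai), (2, 4, ops, 7410, Jo)}
Projecting to name, eid, mgr: {(Dee, 11, 12), (Ivy, 11, 12), (Jo, 2, 4), (Rae, 11, 12), (Sam, 11, 12), (Tai, 2, 4), (Yan, 2, 4), (Zed, 11, 12)}

{(Dee, 11, 12), (Ivy, 11, 12), (Jo, 2, 4), (Rae, 11, 12), (Sam, 11, 12), (Tai, 2, 4), (Yan, 2, 4), (Zed, 11, 12)}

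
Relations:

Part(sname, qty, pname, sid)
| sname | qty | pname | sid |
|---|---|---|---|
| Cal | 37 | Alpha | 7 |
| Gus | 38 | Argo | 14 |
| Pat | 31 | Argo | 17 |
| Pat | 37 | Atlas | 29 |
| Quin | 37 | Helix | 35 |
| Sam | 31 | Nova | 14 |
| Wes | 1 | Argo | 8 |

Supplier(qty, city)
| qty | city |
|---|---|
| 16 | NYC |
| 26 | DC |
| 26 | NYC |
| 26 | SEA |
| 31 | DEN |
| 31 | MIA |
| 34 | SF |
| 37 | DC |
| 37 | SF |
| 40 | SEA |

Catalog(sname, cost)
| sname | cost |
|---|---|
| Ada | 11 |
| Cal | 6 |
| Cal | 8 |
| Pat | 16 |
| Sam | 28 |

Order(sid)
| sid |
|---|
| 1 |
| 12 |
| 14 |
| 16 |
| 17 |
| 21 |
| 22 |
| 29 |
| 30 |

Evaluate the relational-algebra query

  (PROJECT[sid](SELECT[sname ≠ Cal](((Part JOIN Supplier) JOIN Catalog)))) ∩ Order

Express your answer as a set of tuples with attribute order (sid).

{14, 17, 29}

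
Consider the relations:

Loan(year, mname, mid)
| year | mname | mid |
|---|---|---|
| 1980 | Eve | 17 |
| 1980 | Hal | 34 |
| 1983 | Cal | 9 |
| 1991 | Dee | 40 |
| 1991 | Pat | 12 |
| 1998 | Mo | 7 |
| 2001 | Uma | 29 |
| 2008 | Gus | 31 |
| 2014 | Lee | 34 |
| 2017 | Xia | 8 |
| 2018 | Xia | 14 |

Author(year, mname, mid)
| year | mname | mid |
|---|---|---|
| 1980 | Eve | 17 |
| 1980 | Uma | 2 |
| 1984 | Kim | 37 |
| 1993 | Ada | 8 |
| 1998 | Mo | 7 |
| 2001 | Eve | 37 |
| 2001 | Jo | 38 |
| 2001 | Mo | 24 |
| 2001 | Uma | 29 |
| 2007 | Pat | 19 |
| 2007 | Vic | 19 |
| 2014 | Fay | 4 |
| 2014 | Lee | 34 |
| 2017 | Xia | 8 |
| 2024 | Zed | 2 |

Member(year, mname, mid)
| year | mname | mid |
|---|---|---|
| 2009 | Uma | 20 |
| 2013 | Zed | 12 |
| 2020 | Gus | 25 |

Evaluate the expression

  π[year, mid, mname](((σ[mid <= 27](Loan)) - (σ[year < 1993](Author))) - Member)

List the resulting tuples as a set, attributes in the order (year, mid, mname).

{(1983, 9, Cal), (1991, 12, Pat), (1998, 7, Mo), (2017, 8, Xia), (2018, 14, Xia)}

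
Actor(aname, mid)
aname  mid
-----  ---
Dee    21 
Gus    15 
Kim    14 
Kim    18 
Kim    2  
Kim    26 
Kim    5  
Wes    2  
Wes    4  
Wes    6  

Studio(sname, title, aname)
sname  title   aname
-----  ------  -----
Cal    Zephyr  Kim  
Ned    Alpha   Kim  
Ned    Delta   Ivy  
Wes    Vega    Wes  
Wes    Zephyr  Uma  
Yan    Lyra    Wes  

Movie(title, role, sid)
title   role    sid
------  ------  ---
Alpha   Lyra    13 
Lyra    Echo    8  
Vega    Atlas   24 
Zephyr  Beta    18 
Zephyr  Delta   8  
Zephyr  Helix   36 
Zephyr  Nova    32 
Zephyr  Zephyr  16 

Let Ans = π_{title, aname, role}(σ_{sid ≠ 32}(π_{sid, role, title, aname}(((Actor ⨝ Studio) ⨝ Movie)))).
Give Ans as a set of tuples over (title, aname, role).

Joining Actor and Studio on aname yields {(Kim, 14, Cal, Zephyr), (Kim, 14, Ned, Alpha), (Kim, 18, Cal, Zephyr), (Kim, 18, Ned, Alpha), (Kim, 2, Cal, Zephyr), (Kim, 2, Ned, Alpha), (Kim, 26, Cal, Zephyr), (Kim, 26, Ned, Alpha), (Kim, 5, Cal, Zephyr), (Kim, 5, Ned, Alpha), (Wes, 2, Wes, Vega), (Wes, 2, Yan, Lyra), (Wes, 4, Wes, Vega), (Wes, 4, Yan, Lyra), (Wes, 6, Wes, Vega), (Wes, 6, Yan, Lyra)}.
Joining (Actor ⨝ Studio) and Movie on title yields {(Kim, 14, Cal, Zephyr, Beta, 18), (Kim, 14, Cal, Zephyr, Delta, 8), (Kim, 14, Cal, Zephyr, Helix, 36), (Kim, 14, Cal, Zephyr, Nova, 32), (Kim, 14, Cal, Zephyr, Zephyr, 16), (Kim, 14, Ned, Alpha, Lyra, 13), (Kim, 18, Cal, Zephyr, Beta, 18), (Kim, 18, Cal, Zephyr, Delta, 8), (Kim, 18, Cal, Zephyr, Helix, 36), (Kim, 18, Cal, Zephyr, Nova, 32), (Kim, 18, Cal, Zephyr, Zephyr, 16), (Kim, 18, Ned, Alpha, Lyra, 13), (Kim, 2, Cal, Zephyr, Beta, 18), (Kim, 2, Cal, Zephyr, Delta, 8), (Kim, 2, Cal, Zephyr, Helix, 36), (Kim, 2, Cal, Zephyr, Nova, 32), (Kim, 2, Cal, Zephyr, Zephyr, 16), (Kim, 2, Ned, Alpha, Lyra, 13), (Kim, 26, Cal, Zephyr, Beta, 18), (Kim, 26, Cal, Zephyr, Delta, 8), (Kim, 26, Cal, Zephyr, Helix, 36), (Kim, 26, Cal, Zephyr, Nova, 32), (Kim, 26, Cal, Zephyr, Zephyr, 16), (Kim, 26, Ned, Alpha, Lyra, 13), (Kim, 5, Cal, Zephyr, Beta, 18), (Kim, 5, Cal, Zephyr, Delta, 8), (Kim, 5, Cal, Zephyr, Helix, 36), (Kim, 5, Cal, Zephyr, Nova, 32), (Kim, 5, Cal, Zephyr, Zephyr, 16), (Kim, 5, Ned, Alpha, Lyra, 13), (Wes, 2, Wes, Vega, Atlas, 24), (Wes, 2, Yan, Lyra, Echo, 8), (Wes, 4, Wes, Vega, Atlas, 24), (Wes, 4, Yan, Lyra, Echo, 8), (Wes, 6, Wes, Vega, Atlas, 24), (Wes, 6, Yan, Lyra, Echo, 8)}.
π_{sid, role, title, aname} gives {(13, Lyra, Alpha, Kim), (16, Zephyr, Zephyr, Kim), (18, Beta, Zephyr, Kim), (24, Atlas, Vega, Wes), (32, Nova, Zephyr, Kim), (36, Helix, Zephyr, Kim), (8, Delta, Zephyr, Kim), (8, Echo, Lyra, Wes)} (28 duplicate(s) eliminated).
σ[sid ≠ 32]: keep tuples satisfying sid ≠ 32 → {(13, Lyra, Alpha, Kim), (16, Zephyr, Zephyr, Kim), (18, Beta, Zephyr, Kim), (24, Atlas, Vega, Wes), (36, Helix, Zephyr, Kim), (8, Delta, Zephyr, Kim), (8, Echo, Lyra, Wes)}
π_{title, aname, role} gives {(Alpha, Kim, Lyra), (Lyra, Wes, Echo), (Vega, Wes, Atlas), (Zephyr, Kim, Beta), (Zephyr, Kim, Delta), (Zephyr, Kim, Helix), (Zephyr, Kim, Zephyr)}.

{(Alpha, Kim, Lyra), (Lyra, Wes, Echo), (Vega, Wes, Atlas), (Zephyr, Kim, Beta), (Zephyr, Kim, Delta), (Zephyr, Kim, Helix), (Zephyr, Kim, Zephyr)}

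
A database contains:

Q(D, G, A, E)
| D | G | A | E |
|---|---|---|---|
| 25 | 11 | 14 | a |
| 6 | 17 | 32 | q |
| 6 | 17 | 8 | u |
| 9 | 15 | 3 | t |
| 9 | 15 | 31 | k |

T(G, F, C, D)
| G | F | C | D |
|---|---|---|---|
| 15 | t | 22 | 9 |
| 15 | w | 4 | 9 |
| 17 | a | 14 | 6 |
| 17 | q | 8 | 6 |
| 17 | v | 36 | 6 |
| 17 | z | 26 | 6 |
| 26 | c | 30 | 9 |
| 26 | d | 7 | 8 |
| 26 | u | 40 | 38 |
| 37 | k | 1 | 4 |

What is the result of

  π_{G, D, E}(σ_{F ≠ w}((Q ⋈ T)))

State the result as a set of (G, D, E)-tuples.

Q ⋈ T (natural join on D, G): {(6, 17, 32, q, a, 14), (6, 17, 32, q, q, 8), (6, 17, 32, q, v, 36), (6, 17, 32, q, z, 26), (6, 17, 8, u, a, 14), (6, 17, 8, u, q, 8), (6, 17, 8, u, v, 36), (6, 17, 8, u, z, 26), (9, 15, 3, t, t, 22), (9, 15, 3, t, w, 4), (9, 15, 31, k, t, 22), (9, 15, 31, k, w, 4)}
Filtering on F ≠ w leaves {(6, 17, 32, q, a, 14), (6, 17, 32, q, q, 8), (6, 17, 32, q, v, 36), (6, 17, 32, q, z, 26), (6, 17, 8, u, a, 14), (6, 17, 8, u, q, 8), (6, 17, 8, u, v, 36), (6, 17, 8, u, z, 26), (9, 15, 3, t, t, 22), (9, 15, 31, k, t, 22)}.
Keep only column(s) G, D, E (6 duplicate(s) eliminated): {(15, 9, k), (15, 9, t), (17, 6, q), (17, 6, u)}

{(15, 9, k), (15, 9, t), (17, 6, q), (17, 6, u)}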